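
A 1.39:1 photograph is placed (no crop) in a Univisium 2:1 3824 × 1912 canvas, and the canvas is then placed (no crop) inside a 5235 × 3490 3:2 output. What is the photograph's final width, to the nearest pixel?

3638 px

1.39:1 in 3824×1912: fills the height, so the photograph is 2657.68 × 1912.00.
Second fit — the Univisium 2:1 canvas into 5235×3490 spans the width: 5235.00 × 2617.50 (×1.3690 from 3824×1912).
Applying the same ×1.3690: 2657.68 → 3638.32.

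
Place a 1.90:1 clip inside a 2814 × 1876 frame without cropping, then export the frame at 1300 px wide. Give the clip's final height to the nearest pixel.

At 2814×1876 the clip is width-limited, so height = 2814 / 1.900 ≈ 1481.05 px.
Scaling 2814 → 1300 is ×0.4620, so the height becomes 1481.05 × 0.4620 ≈ 684.21 px.

684 px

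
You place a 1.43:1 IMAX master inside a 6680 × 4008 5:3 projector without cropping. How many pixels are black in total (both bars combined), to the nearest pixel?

3801828 pixels

Since 1.430 < 1.667, the master is height-limited.
That makes the image 5731.4400 px wide (4008 × 1.430).
Leftover width: 6680 − 5731.4400 = 948.5600 px.
Bar area = 948.5600 × 4008 ≈ 3801828 px.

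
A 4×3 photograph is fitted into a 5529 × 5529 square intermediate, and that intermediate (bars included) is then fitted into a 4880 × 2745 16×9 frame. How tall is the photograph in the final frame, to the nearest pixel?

2059 px

First fit — 4×3 into 5529×5529 spans the width: 5529.00 × 4146.75.
Second fit — the square canvas into 4880×2745 spans the height: 2745.00 × 2745.00 (×0.4965 from 5529×5529).
Applying the same ×0.4965: 4146.75 → 2058.75.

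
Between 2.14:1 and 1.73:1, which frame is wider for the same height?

2.14 and 1.73; 2.14 > 1.73.

2.14:1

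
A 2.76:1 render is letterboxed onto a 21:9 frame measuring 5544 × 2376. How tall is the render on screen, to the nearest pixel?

2009 px

Since 2.760 > 2.333, the render is width-limited.
Content height = 5544 / 2.760 ≈ 2008.70 px.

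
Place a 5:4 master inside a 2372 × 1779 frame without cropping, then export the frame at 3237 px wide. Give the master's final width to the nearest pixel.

3035 px

At 2372×1779 the master is height-limited, so width = 1779 × 5/4 ≈ 2223.75 px.
Scaling 2372 → 3237 is ×1.3647, so the width becomes 2223.75 × 1.3647 ≈ 3034.69 px.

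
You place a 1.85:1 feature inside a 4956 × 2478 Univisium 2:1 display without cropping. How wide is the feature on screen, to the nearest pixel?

Since 1.850 < 2.000, the feature is height-limited.
The feature is 2478 × 1.850 ≈ 4584.30 px wide.

4584 px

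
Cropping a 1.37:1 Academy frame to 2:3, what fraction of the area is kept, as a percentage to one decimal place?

The height stays; only width is cut (since 2:3 is narrower than 1.37:1 Academy).
Area ratio = (0.667)/(1.370) = 48.66% retained.

48.7%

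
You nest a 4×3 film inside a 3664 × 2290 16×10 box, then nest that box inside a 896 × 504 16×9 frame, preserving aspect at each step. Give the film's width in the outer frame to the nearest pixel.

4×3 in 3664×2290: fills the height, so the film is 3053.33 × 2290.00.
16×10 in 896×504: fills the height, so the intermediate becomes 806.40 × 504.00 — a scale of ×0.2201.
The film scales with it: width 3053.33 × 0.2201 ≈ 672.00.

672 px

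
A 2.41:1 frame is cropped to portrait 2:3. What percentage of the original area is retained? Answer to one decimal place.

The height stays; only width is cut (since portrait 2:3 is narrower than 2.41:1).
(0.667)/(2.410) ≈ 0.277 of the area survives.

27.7%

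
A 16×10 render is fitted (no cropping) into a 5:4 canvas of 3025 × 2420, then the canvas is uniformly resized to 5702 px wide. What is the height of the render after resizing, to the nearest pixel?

3564 px

At 3025×2420 the render is width-limited, so height = 3025 × 10/16 ≈ 1890.62 px.
The frame scales by 5702/3025 = 1.8850; 1890.62 × 1.8850 ≈ 3563.75 px.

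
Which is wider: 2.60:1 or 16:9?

2.6 and 16:9 = 1.778; 2.6 > 1.778.

2.60:1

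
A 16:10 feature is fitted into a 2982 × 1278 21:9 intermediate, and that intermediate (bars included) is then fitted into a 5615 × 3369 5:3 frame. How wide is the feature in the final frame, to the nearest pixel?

3850 px

Inside the 2982×1278 canvas the feature is height-limited at 2044.80 × 1278.00.
21:9 in 5615×3369: fills the width, so the intermediate becomes 5615.00 × 2406.43 — a scale of ×1.8830.
Applying the same ×1.8830: 2044.80 → 3850.29.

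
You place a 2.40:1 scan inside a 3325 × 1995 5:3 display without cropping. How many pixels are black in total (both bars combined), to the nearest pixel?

2.40:1 (2.400) > 5:3 (1.667), so the scan fills the width.
That makes the image 1385.4167 px tall (3325 / 2.400).
Black = 1995 − 1385.4167 = 609.5833 px.
Across the 3325-px span: 609.5833 × 3325 ≈ 2026865 px.

2026865 pixels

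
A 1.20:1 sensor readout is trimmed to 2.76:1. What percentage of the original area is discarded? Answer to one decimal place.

56.5%

2.76:1 is wider than 1.20:1, so the crop keeps the full width and trims the height.
Fraction kept = (1.200)/(2.760) ≈ 43.48%, so 56.52% is lost.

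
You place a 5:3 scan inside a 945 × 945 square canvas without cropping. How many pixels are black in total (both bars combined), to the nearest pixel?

357210 pixels

5:3 (1.667) > square (1.000), so the scan fills the width.
The scan is 945 × 3/5 ≈ 567.0000 px tall.
945 − 567.0000 = 378.0000 px of bars.
Across the 945-px span: 378.0000 × 945 ≈ 357210 px.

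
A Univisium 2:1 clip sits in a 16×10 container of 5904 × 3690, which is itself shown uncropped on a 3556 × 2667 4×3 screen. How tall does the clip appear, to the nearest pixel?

1778 px

Univisium 2:1 in 5904×3690: fills the width, so the clip is 5904.00 × 2952.00.
The 16×10 canvas is width-limited in 3556×2667, giving 3556.00 × 2222.50; scale factor 0.6023.
Applying the same ×0.6023: 2952.00 → 1778.00.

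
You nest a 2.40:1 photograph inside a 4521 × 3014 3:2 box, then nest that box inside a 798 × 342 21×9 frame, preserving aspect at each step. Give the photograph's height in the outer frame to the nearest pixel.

2.40:1 in 4521×3014: fills the width, so the photograph is 4521.00 × 1883.75.
3:2 in 798×342: fills the height, so the intermediate becomes 513.00 × 342.00 — a scale of ×0.1135.
Applying the same ×0.1135: 1883.75 → 213.75.

214 px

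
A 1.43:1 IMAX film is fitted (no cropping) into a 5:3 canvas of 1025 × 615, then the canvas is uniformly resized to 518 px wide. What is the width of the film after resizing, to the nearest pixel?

444 px

Fitted into 1025×615, the film spans the height; its width is 615 × 1.430 ≈ 879.45 px.
The frame scales by 518/1025 = 0.5054; 879.45 × 0.5054 ≈ 444.44 px.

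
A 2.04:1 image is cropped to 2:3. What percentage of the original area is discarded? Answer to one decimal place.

67.3%

2:3 is narrower than 2.04:1, so the crop keeps the full height and trims the width.
Fraction kept = (0.667)/(2.040) ≈ 32.68%, so 67.32% is lost.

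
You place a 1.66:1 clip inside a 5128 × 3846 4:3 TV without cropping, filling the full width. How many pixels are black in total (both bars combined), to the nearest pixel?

3881093 pixels

The clip is 5128 / 1.660 ≈ 3089.1566 px tall.
Leftover height: 3846 − 3089.1566 = 756.8434 px.
Across the 5128-px span: 756.8434 × 5128 ≈ 3881093 px.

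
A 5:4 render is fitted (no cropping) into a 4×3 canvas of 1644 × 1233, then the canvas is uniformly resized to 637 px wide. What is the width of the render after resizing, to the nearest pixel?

Fitted into 1644×1233, the render spans the height; its width is 1233 × 5/4 ≈ 1541.25 px.
Resizing to 637 px wide multiplies everything by 0.3875: 1541.25 → 597.19 px.

597 px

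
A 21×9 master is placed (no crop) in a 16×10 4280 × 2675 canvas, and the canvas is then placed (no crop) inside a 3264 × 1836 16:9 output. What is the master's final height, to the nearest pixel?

1259 px

21×9 in 4280×2675: fills the width, so the master is 4280.00 × 1834.29.
16×10 in 3264×1836: fills the height, so the intermediate becomes 2937.60 × 1836.00 — a scale of ×0.6864.
The master scales with it: height 1834.29 × 0.6864 ≈ 1258.97.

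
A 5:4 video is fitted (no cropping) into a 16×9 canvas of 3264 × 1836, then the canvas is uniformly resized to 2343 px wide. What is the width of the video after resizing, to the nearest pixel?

Fitted into 3264×1836, the video spans the height; its width is 1836 × 5/4 ≈ 2295.00 px.
The frame scales by 2343/3264 = 0.7178; 2295.00 × 0.7178 ≈ 1647.42 px.

1647 px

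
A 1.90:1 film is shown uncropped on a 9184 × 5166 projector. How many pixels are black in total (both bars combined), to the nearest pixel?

3051988 pixels

Since 1.900 > 1.778, the film is width-limited.
Content height = 9184 / 1.900 ≈ 4833.6842 px.
5166 − 4833.6842 = 332.3158 px of bars.
Across the 9184-px span: 332.3158 × 9184 ≈ 3051988 px.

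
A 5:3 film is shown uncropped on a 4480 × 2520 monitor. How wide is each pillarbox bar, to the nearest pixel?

140 px

5:3 is narrower than 16×9, so it spans the full height.
Content width = 2520 × 5/3 ≈ 4200.00 px.
Black = 4480 − 4200.00 = 280.00 px, or 140.00 per bar.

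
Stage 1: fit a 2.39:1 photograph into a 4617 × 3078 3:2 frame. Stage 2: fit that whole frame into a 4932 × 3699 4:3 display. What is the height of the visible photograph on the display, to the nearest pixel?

2064 px

2.39:1 in 4617×3078: fills the width, so the photograph is 4617.00 × 1931.80.
3:2 in 4932×3699: fills the width, so the intermediate becomes 4932.00 × 3288.00 — a scale of ×1.0682.
The photograph scales with it: height 1931.80 × 1.0682 ≈ 2063.60.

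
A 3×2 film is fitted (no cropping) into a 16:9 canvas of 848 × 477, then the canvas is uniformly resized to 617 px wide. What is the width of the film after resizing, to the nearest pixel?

521 px

At 848×477 the film is height-limited, so width = 477 × 3/2 ≈ 715.50 px.
Resizing to 617 px wide multiplies everything by 0.7276: 715.50 → 520.59 px.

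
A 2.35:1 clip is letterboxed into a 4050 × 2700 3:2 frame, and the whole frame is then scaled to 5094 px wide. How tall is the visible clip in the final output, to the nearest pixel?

2168 px

In the 4050×2700 frame the clip fills the width: height = 4050 / 2.350 ≈ 1723.40 px.
The frame scales by 5094/4050 = 1.2578; 1723.40 × 1.2578 ≈ 2167.66 px.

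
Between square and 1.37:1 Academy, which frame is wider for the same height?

1.37:1 Academy

square = 1 and 1.37; 1.37 > 1.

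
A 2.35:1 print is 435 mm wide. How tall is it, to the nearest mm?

At 2.35:1, 435 / 2.350 ≈ 185.11.

185 mm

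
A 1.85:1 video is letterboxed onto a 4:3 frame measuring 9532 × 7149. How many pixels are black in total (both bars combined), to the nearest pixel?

19031282 pixels

1.85:1 (1.850) > 4:3 (1.333), so the video fills the width.
Content height = 9532 / 1.850 ≈ 5152.4324 px.
Leftover height: 7149 − 5152.4324 = 1996.5676 px.
Bar area = 1996.5676 × 9532 ≈ 19031282 px.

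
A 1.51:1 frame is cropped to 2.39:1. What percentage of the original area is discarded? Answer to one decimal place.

Going from 1.51:1 to 2.39:1 means cutting height while keeping width.
(1.510)/(2.390) ≈ 0.632 of the area survives, leaving 36.82% discarded.

36.8%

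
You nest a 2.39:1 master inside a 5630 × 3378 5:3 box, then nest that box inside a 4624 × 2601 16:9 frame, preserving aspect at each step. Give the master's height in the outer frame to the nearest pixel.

Inside the 5630×3378 canvas the master is width-limited at 5630.00 × 2355.65.
Second fit — the 5:3 canvas into 4624×2601 spans the height: 4335.00 × 2601.00 (×0.7700 from 5630×3378).
Applying the same ×0.7700: 2355.65 → 1813.81.

1814 px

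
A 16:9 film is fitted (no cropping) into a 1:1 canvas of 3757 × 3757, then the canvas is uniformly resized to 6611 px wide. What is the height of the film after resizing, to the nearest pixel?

At 3757×3757 the film is width-limited, so height = 3757 × 9/16 ≈ 2113.31 px.
Scaling 3757 → 6611 is ×1.7596, so the height becomes 2113.31 × 1.7596 ≈ 3718.69 px.

3719 px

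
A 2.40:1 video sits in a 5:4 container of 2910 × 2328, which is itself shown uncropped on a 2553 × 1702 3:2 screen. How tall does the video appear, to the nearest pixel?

Inside the 2910×2328 canvas the video is width-limited at 2910.00 × 1212.50.
Second fit — the 5:4 canvas into 2553×1702 spans the height: 2127.50 × 1702.00 (×0.7311 from 2910×2328).
The video scales with it: height 1212.50 × 0.7311 ≈ 886.46.

886 px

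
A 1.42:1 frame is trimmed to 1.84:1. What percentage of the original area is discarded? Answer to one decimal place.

1.84:1 is wider than 1.42:1, so the crop keeps the full width and trims the height.
Fraction kept = (1.420)/(1.840) ≈ 77.17%, so 22.83% is lost.

22.8%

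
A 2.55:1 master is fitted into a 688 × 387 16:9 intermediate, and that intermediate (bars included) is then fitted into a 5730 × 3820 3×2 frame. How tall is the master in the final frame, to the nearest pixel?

2247 px

Inside the 688×387 canvas the master is width-limited at 688.00 × 269.80.
Second fit — the 16:9 canvas into 5730×3820 spans the width: 5730.00 × 3223.12 (×8.3285 from 688×387).
So the master's height is 269.80 × 8.3285 ≈ 2247.06.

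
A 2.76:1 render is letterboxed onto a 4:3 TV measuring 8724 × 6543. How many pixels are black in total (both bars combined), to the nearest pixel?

Since 2.760 > 1.333, the render is width-limited.
Content height = 8724 / 2.760 ≈ 3160.8696 px.
Black = 6543 − 3160.8696 = 3382.1304 px.
Across the 8724-px span: 3382.1304 × 8724 ≈ 29505706 px.

29505706 pixels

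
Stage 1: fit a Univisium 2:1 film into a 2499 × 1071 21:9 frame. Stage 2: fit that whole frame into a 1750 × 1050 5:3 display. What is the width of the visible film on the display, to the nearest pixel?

Inside the 2499×1071 canvas the film is height-limited at 2142.00 × 1071.00.
21:9 in 1750×1050: fills the width, so the intermediate becomes 1750.00 × 750.00 — a scale of ×0.7003.
Applying the same ×0.7003: 2142.00 → 1500.00.

1500 px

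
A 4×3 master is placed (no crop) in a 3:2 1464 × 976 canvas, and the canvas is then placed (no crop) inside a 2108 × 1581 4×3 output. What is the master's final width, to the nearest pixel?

1874 px

First fit — 4×3 into 1464×976 spans the height: 1301.33 × 976.00.
Second fit — the 3:2 canvas into 2108×1581 spans the width: 2108.00 × 1405.33 (×1.4399 from 1464×976).
So the master's width is 1301.33 × 1.4399 ≈ 1873.78.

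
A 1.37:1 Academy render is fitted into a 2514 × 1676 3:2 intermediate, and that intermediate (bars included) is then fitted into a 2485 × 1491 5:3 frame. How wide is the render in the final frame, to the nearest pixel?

First fit — 1.37:1 Academy into 2514×1676 spans the height: 2296.12 × 1676.00.
Second fit — the 3:2 canvas into 2485×1491 spans the height: 2236.50 × 1491.00 (×0.8896 from 2514×1676).
So the render's width is 2296.12 × 0.8896 ≈ 2042.67.

2043 px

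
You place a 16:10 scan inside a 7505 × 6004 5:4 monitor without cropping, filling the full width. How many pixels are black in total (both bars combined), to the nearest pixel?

9856879 pixels

The scan is 7505 × 10/16 ≈ 4690.6250 px tall.
6004 − 4690.6250 = 1313.3750 px of bars.
That's 1313.3750 × 7505 ≈ 9856879 black pixels.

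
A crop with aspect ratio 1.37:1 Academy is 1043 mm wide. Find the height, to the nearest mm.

1043 / 1.370 = 761.31.

761 mm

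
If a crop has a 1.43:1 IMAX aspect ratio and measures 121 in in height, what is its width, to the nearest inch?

173 in

121 × 1.430 = 173.03.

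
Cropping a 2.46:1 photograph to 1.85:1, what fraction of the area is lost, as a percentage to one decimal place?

Going from 2.46:1 to 1.85:1 means cutting width while keeping height.
Fraction kept = (1.850)/(2.460) ≈ 75.20%, so 24.80% is lost.

24.8%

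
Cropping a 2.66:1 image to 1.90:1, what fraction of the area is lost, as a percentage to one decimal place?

1.90:1 is narrower than 2.66:1, so the crop keeps the full height and trims the width.
Fraction kept = (1.900)/(2.660) ≈ 71.43%, so 28.57% is lost.

28.6%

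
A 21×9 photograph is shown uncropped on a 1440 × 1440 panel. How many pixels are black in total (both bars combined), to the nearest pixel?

21×9 is wider than square, so it spans the full width.
The photograph is 1440 × 9/21 ≈ 617.1429 px tall.
1440 − 617.1429 = 822.8571 px of bars.
Across the 1440-px span: 822.8571 × 1440 ≈ 1184914 px.

1184914 pixels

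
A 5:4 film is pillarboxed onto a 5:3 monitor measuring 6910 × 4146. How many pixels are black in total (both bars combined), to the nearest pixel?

Since 1.250 < 1.667, the film is height-limited.
Content width = 4146 × 5/4 ≈ 5182.5000 px.
Leftover width: 6910 − 5182.5000 = 1727.5000 px.
That's 1727.5000 × 4146 ≈ 7162215 black pixels.

7162215 pixels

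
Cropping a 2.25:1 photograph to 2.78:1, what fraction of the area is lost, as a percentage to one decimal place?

19.1%

The width stays; only height is cut (since 2.78:1 is wider than 2.25:1).
Fraction kept = (2.250)/(2.780) ≈ 80.94%, so 19.06% is lost.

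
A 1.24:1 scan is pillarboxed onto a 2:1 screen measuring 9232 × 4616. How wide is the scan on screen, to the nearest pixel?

1.24:1 is narrower than 2:1, so it spans the full height.
That makes the image 5723.84 px wide (4616 × 1.240).

5724 px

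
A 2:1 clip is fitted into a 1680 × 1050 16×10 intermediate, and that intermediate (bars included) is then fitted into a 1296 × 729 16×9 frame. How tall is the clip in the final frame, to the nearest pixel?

Inside the 1680×1050 canvas the clip is width-limited at 1680.00 × 840.00.
Second fit — the 16×10 canvas into 1296×729 spans the height: 1166.40 × 729.00 (×0.6943 from 1680×1050).
Applying the same ×0.6943: 840.00 → 583.20.

583 px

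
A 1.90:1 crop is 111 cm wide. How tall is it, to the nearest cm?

Height = 111 / 1.900 = 58.42.

58 cm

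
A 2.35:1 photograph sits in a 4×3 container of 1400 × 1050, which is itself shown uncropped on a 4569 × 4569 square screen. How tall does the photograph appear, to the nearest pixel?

Inside the 1400×1050 canvas the photograph is width-limited at 1400.00 × 595.74.
4×3 in 4569×4569: fills the width, so the intermediate becomes 4569.00 × 3426.75 — a scale of ×3.2636.
So the photograph's height is 595.74 × 3.2636 ≈ 1944.26.

1944 px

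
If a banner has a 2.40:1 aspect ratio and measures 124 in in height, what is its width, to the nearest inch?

298 in

124 × 2.400 = 297.60.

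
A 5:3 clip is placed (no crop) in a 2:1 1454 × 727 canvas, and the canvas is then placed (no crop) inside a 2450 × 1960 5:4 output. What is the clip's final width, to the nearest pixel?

2042 px

Inside the 1454×727 canvas the clip is height-limited at 1211.67 × 727.00.
The 2:1 canvas is width-limited in 2450×1960, giving 2450.00 × 1225.00; scale factor 1.6850.
So the clip's width is 1211.67 × 1.6850 ≈ 2041.67.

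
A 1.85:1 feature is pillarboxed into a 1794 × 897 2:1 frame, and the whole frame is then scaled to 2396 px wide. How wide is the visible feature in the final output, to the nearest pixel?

2216 px

In the 1794×897 frame the feature fills the height: width = 897 × 1.850 ≈ 1659.45 px.
The frame scales by 2396/1794 = 1.3356; 1659.45 × 1.3356 ≈ 2216.30 px.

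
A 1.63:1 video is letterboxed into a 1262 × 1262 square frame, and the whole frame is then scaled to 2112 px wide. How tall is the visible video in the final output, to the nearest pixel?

1296 px

At 1262×1262 the video is width-limited, so height = 1262 / 1.630 ≈ 774.23 px.
Scaling 1262 → 2112 is ×1.6735, so the height becomes 774.23 × 1.6735 ≈ 1295.71 px.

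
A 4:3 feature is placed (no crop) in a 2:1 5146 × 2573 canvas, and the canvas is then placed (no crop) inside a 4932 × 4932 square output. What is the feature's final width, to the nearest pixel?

3288 px

Inside the 5146×2573 canvas the feature is height-limited at 3430.67 × 2573.00.
Second fit — the 2:1 canvas into 4932×4932 spans the width: 4932.00 × 2466.00 (×0.9584 from 5146×2573).
So the feature's width is 3430.67 × 0.9584 ≈ 3288.00.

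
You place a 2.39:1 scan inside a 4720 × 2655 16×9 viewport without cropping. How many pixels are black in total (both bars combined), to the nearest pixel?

Since 2.390 > 1.778, the scan is width-limited.
The scan is 4720 / 2.390 ≈ 1974.8954 px tall.
Leftover height: 2655 − 1974.8954 = 680.1046 px.
Bar area = 680.1046 × 4720 ≈ 3210094 px.

3210094 pixels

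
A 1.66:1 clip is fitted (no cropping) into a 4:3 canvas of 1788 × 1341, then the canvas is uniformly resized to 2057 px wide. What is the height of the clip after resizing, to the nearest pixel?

1239 px

Fitted into 1788×1341, the clip spans the width; its height is 1788 / 1.660 ≈ 1077.11 px.
Resizing to 2057 px wide multiplies everything by 1.1504: 1077.11 → 1239.16 px.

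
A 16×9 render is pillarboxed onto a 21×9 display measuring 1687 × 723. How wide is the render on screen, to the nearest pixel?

1285 px

Since 1.778 < 2.333, the render is height-limited.
Content width = 723 × 16/9 ≈ 1285.33 px.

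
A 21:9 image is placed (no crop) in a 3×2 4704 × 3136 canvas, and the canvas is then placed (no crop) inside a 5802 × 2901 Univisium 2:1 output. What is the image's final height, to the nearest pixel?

1865 px

21:9 in 4704×3136: fills the width, so the image is 4704.00 × 2016.00.
3×2 in 5802×2901: fills the height, so the intermediate becomes 4351.50 × 2901.00 — a scale of ×0.9251.
The image scales with it: height 2016.00 × 0.9251 ≈ 1864.93.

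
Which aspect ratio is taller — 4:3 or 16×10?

4:3

4:3 = 1.333 and 16×10 = 1.6; 1.6 > 1.333. The smaller width-to-height ratio is the taller frame.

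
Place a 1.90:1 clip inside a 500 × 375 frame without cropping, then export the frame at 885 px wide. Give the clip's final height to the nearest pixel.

466 px

In the 500×375 frame the clip fills the width: height = 500 / 1.900 ≈ 263.16 px.
The frame scales by 885/500 = 1.7700; 263.16 × 1.7700 ≈ 465.79 px.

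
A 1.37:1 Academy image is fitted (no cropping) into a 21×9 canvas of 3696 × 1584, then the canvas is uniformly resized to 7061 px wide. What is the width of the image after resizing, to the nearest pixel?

4146 px

Fitted into 3696×1584, the image spans the height; its width is 1584 × 1.370 ≈ 2170.08 px.
Scaling 3696 → 7061 is ×1.9104, so the width becomes 2170.08 × 1.9104 ≈ 4145.82 px.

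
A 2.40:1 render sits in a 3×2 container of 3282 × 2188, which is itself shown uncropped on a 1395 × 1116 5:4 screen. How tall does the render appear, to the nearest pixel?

581 px

Inside the 3282×2188 canvas the render is width-limited at 3282.00 × 1367.50.
Second fit — the 3×2 canvas into 1395×1116 spans the width: 1395.00 × 930.00 (×0.4250 from 3282×2188).
So the render's height is 1367.50 × 0.4250 ≈ 581.25.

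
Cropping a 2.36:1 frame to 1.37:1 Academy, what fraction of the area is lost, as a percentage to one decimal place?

Going from 2.36:1 to 1.37:1 Academy means cutting width while keeping height.
Area ratio = (1.370)/(2.360) = 58.05%; the remaining 41.95% is cropped out.

41.9%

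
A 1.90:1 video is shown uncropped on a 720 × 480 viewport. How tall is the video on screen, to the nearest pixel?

Since 1.900 > 1.500, the video is width-limited.
That makes the image 378.95 px tall (720 / 1.900).

379 px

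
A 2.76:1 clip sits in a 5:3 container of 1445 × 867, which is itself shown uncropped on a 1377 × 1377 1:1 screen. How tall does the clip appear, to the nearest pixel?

Inside the 1445×867 canvas the clip is width-limited at 1445.00 × 523.55.
Second fit — the 5:3 canvas into 1377×1377 spans the width: 1377.00 × 826.20 (×0.9529 from 1445×867).
Applying the same ×0.9529: 523.55 → 498.91.

499 px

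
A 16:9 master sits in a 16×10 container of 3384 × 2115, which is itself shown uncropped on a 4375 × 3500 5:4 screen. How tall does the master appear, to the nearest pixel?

First fit — 16:9 into 3384×2115 spans the width: 3384.00 × 1903.50.
Second fit — the 16×10 canvas into 4375×3500 spans the width: 4375.00 × 2734.38 (×1.2928 from 3384×2115).
The master scales with it: height 1903.50 × 1.2928 ≈ 2460.94.

2461 px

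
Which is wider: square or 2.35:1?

2.35:1

square = 1 and 2.35; 2.35 > 1.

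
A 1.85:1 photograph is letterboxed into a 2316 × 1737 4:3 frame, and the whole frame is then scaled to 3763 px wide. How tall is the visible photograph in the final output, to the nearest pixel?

2034 px

At 2316×1737 the photograph is width-limited, so height = 2316 / 1.850 ≈ 1251.89 px.
Resizing to 3763 px wide multiplies everything by 1.6248: 1251.89 → 2034.05 px.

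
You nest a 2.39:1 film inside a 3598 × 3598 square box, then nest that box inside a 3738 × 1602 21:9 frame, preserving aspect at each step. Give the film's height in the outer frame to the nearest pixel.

2.39:1 in 3598×3598: fills the width, so the film is 3598.00 × 1505.44.
The square canvas is height-limited in 3738×1602, giving 1602.00 × 1602.00; scale factor 0.4452.
So the film's height is 1505.44 × 0.4452 ≈ 670.29.

670 px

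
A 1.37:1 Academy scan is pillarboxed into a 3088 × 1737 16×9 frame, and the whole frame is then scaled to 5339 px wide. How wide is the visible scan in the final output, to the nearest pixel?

4114 px

Fitted into 3088×1737, the scan spans the height; its width is 1737 × 1.370 ≈ 2379.69 px.
Resizing to 5339 px wide multiplies everything by 1.7290: 2379.69 → 4114.37 px.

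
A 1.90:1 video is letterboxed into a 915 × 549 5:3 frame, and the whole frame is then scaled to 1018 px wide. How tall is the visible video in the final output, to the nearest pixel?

536 px

Fitted into 915×549, the video spans the width; its height is 915 / 1.900 ≈ 481.58 px.
Scaling 915 → 1018 is ×1.1126, so the height becomes 481.58 × 1.1126 ≈ 535.79 px.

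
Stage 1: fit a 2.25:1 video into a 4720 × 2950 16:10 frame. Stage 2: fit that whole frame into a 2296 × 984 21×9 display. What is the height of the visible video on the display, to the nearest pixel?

2.25:1 in 4720×2950: fills the width, so the video is 4720.00 × 2097.78.
Second fit — the 16:10 canvas into 2296×984 spans the height: 1574.40 × 984.00 (×0.3336 from 4720×2950).
So the video's height is 2097.78 × 0.3336 ≈ 699.73.

700 px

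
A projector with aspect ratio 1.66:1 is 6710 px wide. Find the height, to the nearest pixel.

At 1.66:1, 6710 / 1.660 ≈ 4042.17.

4042 px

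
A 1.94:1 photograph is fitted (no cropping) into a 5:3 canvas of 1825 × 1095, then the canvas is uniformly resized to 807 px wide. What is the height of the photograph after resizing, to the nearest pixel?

416 px

In the 1825×1095 frame the photograph fills the width: height = 1825 / 1.940 ≈ 940.72 px.
The frame scales by 807/1825 = 0.4422; 940.72 × 0.4422 ≈ 415.98 px.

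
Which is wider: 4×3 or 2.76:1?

2.76:1

4×3 = 1.333 and 2.76; 2.76 > 1.333.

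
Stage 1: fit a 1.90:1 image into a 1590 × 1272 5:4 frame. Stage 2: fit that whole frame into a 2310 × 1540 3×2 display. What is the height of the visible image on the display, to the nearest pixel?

1.90:1 in 1590×1272: fills the width, so the image is 1590.00 × 836.84.
Second fit — the 5:4 canvas into 2310×1540 spans the height: 1925.00 × 1540.00 (×1.2107 from 1590×1272).
Applying the same ×1.2107: 836.84 → 1013.16.

1013 px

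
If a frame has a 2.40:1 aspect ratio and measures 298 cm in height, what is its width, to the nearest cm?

715 cm

298 × 2.400 = 715.20.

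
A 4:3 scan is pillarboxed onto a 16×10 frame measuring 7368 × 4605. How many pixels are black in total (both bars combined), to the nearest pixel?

5654940 pixels

Since 1.333 < 1.600, the scan is height-limited.
That makes the image 6140.0000 px wide (4605 × 4/3).
7368 − 6140.0000 = 1228.0000 px of bars.
Across the 4605-px span: 1228.0000 × 4605 ≈ 5654940 px.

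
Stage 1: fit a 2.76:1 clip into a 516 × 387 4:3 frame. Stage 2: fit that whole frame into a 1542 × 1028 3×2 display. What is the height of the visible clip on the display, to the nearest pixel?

497 px

2.76:1 in 516×387: fills the width, so the clip is 516.00 × 186.96.
The 4:3 canvas is height-limited in 1542×1028, giving 1370.67 × 1028.00; scale factor 2.6563.
So the clip's height is 186.96 × 2.6563 ≈ 496.62.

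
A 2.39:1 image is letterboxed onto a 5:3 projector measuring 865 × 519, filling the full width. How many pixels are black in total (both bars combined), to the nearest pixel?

135870 pixels

That makes the image 361.9247 px tall (865 / 2.390).
519 − 361.9247 = 157.0753 px of bars.
That's 157.0753 × 865 ≈ 135870 black pixels.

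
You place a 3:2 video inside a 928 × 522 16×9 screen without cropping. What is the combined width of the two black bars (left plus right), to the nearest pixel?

3:2 is narrower than 16×9, so it spans the full height.
That makes the image 783.00 px wide (522 × 3/2).
928 − 783.00 = 145.00 px of bars.

145 px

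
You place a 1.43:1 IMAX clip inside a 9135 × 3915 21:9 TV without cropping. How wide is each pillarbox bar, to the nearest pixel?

1.43:1 IMAX is narrower than 21:9, so it spans the full height.
The clip is 3915 × 1.430 ≈ 5598.45 px wide.
Leftover width: 9135 − 5598.45 = 3536.55 px → 1768.28 each side.

1768 px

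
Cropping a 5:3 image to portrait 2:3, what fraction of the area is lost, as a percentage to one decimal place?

Going from 5:3 to portrait 2:3 means cutting width while keeping height.
Fraction kept = (0.667)/(1.667) ≈ 40.00%, so 60.00% is lost.

60.0%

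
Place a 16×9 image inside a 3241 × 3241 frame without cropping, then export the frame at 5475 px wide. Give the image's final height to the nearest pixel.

3080 px

Fitted into 3241×3241, the image spans the width; its height is 3241 × 9/16 ≈ 1823.06 px.
Resizing to 5475 px wide multiplies everything by 1.6893: 1823.06 → 3079.69 px.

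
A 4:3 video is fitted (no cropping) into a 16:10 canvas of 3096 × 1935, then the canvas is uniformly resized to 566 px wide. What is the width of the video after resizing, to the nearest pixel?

In the 3096×1935 frame the video fills the height: width = 1935 × 4/3 ≈ 2580.00 px.
The frame scales by 566/3096 = 0.1828; 2580.00 × 0.1828 ≈ 471.67 px.

472 px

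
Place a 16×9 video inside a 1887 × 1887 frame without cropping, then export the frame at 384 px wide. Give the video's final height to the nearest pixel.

At 1887×1887 the video is width-limited, so height = 1887 × 9/16 ≈ 1061.44 px.
Scaling 1887 → 384 is ×0.2035, so the height becomes 1061.44 × 0.2035 ≈ 216.00 px.

216 px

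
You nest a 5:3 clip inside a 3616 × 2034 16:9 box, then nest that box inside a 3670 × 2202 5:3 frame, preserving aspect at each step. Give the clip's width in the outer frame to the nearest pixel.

Inside the 3616×2034 canvas the clip is height-limited at 3390.00 × 2034.00.
The 16:9 canvas is width-limited in 3670×2202, giving 3670.00 × 2064.38; scale factor 1.0149.
Applying the same ×1.0149: 3390.00 → 3440.62.

3441 px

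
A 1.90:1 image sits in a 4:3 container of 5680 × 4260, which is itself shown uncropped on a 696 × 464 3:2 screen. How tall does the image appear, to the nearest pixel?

Inside the 5680×4260 canvas the image is width-limited at 5680.00 × 2989.47.
The 4:3 canvas is height-limited in 696×464, giving 618.67 × 464.00; scale factor 0.1089.
The image scales with it: height 2989.47 × 0.1089 ≈ 325.61.

326 px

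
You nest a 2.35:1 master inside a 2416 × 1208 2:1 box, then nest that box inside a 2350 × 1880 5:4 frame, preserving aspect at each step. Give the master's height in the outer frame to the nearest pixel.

1000 px

2.35:1 in 2416×1208: fills the width, so the master is 2416.00 × 1028.09.
Second fit — the 2:1 canvas into 2350×1880 spans the width: 2350.00 × 1175.00 (×0.9727 from 2416×1208).
The master scales with it: height 1028.09 × 0.9727 ≈ 1000.00.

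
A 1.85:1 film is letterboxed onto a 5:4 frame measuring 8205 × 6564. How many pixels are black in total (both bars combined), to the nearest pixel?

17467336 pixels

1.85:1 (1.850) > 5:4 (1.250), so the film fills the width.
The film is 8205 / 1.850 ≈ 4435.1351 px tall.
Black = 6564 − 4435.1351 = 2128.8649 px.
That's 2128.8649 × 8205 ≈ 17467336 black pixels.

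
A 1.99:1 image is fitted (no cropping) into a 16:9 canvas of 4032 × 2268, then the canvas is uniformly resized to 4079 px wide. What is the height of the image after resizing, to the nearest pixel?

2050 px

Fitted into 4032×2268, the image spans the width; its height is 4032 / 1.990 ≈ 2026.13 px.
Resizing to 4079 px wide multiplies everything by 1.0117: 2026.13 → 2049.75 px.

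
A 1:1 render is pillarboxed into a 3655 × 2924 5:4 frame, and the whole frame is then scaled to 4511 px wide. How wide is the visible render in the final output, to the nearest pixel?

Fitted into 3655×2924, the render spans the height; its width is 2924 × 1/1 ≈ 2924.00 px.
Scaling 3655 → 4511 is ×1.2342, so the width becomes 2924.00 × 1.2342 ≈ 3608.80 px.

3609 px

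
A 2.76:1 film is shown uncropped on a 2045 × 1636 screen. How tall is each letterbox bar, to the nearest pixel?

448 px

Since 2.760 > 1.250, the film is width-limited.
The film is 2045 / 2.760 ≈ 740.94 px tall.
Leftover height: 1636 − 740.94 = 895.06 px → 447.53 each side.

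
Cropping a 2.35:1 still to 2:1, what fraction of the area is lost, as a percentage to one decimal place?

The height stays; only width is cut (since 2:1 is narrower than 2.35:1).
Fraction kept = (2.000)/(2.350) ≈ 85.11%, so 14.89% is lost.

14.9%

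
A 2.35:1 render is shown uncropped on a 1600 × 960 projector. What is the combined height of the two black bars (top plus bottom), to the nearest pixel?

279 px

2.35:1 (2.350) > 5:3 (1.667), so the render fills the width.
The render is 1600 / 2.350 ≈ 680.85 px tall.
Black = 960 − 680.85 = 279.15 px.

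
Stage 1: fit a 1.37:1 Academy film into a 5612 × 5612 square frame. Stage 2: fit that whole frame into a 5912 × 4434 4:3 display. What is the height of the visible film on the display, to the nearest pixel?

First fit — 1.37:1 Academy into 5612×5612 spans the width: 5612.00 × 4096.35.
Second fit — the square canvas into 5912×4434 spans the height: 4434.00 × 4434.00 (×0.7901 from 5612×5612).
Applying the same ×0.7901: 4096.35 → 3236.50.

3236 px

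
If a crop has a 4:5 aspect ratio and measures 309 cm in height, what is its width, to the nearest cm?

247 cm

At 4:5, 309 × 4/5 ≈ 247.20.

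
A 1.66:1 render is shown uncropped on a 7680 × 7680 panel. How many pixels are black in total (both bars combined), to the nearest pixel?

1.66:1 is wider than 1:1, so it spans the full width.
The render is 7680 / 1.660 ≈ 4626.5060 px tall.
7680 − 4626.5060 = 3053.4940 px of bars.
That's 3053.4940 × 7680 ≈ 23450834 black pixels.

23450834 pixels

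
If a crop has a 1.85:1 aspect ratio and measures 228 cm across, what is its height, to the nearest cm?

228 / 1.850 = 123.24.

123 cm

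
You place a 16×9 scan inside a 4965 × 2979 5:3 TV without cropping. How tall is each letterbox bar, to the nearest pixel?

16×9 is wider than 5:3, so it spans the full width.
That makes the image 2792.81 px tall (4965 × 9/16).
Leftover height: 2979 − 2792.81 = 186.19 px → 93.09 each side.

93 px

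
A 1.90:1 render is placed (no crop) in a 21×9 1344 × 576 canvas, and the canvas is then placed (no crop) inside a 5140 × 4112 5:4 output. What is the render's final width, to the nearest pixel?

4185 px

First fit — 1.90:1 into 1344×576 spans the height: 1094.40 × 576.00.
21×9 in 5140×4112: fills the width, so the intermediate becomes 5140.00 × 2202.86 — a scale of ×3.8244.
So the render's width is 1094.40 × 3.8244 ≈ 4185.43.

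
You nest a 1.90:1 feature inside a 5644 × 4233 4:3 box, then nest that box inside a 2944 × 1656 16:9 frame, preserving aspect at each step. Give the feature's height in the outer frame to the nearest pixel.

1.90:1 in 5644×4233: fills the width, so the feature is 5644.00 × 2970.53.
4:3 in 2944×1656: fills the height, so the intermediate becomes 2208.00 × 1656.00 — a scale of ×0.3912.
The feature scales with it: height 2970.53 × 0.3912 ≈ 1162.11.

1162 px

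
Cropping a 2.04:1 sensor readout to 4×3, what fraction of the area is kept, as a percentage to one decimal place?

The height stays; only width is cut (since 4×3 is narrower than 2.04:1).
Fraction kept = (1.333)/(2.040) ≈ 65.36%.

65.4%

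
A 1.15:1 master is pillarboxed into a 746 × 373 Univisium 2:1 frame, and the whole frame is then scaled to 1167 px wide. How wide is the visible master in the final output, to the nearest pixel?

At 746×373 the master is height-limited, so width = 373 × 1.150 ≈ 428.95 px.
Resizing to 1167 px wide multiplies everything by 1.5643: 428.95 → 671.02 px.

671 px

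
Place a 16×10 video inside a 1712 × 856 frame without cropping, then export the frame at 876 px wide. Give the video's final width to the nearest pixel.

701 px

At 1712×856 the video is height-limited, so width = 856 × 16/10 ≈ 1369.60 px.
Resizing to 876 px wide multiplies everything by 0.5117: 1369.60 → 700.80 px.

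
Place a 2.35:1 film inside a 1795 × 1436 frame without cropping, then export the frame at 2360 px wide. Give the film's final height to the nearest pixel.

1004 px

In the 1795×1436 frame the film fills the width: height = 1795 / 2.350 ≈ 763.83 px.
Scaling 1795 → 2360 is ×1.3148, so the height becomes 763.83 × 1.3148 ≈ 1004.26 px.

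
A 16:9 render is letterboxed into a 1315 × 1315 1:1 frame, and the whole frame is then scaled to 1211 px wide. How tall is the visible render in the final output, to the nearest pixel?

681 px

At 1315×1315 the render is width-limited, so height = 1315 × 9/16 ≈ 739.69 px.
The frame scales by 1211/1315 = 0.9209; 739.69 × 0.9209 ≈ 681.19 px.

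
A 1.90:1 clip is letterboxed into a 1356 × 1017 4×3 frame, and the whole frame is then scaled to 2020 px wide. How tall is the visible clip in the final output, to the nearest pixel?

At 1356×1017 the clip is width-limited, so height = 1356 / 1.900 ≈ 713.68 px.
The frame scales by 2020/1356 = 1.4897; 713.68 × 1.4897 ≈ 1063.16 px.

1063 px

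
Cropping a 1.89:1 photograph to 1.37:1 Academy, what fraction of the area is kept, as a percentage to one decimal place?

The height stays; only width is cut (since 1.37:1 Academy is narrower than 1.89:1).
Fraction kept = (1.370)/(1.890) ≈ 72.49%.

72.5%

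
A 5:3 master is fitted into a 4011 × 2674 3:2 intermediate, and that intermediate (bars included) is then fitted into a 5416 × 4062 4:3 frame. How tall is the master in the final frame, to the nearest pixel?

First fit — 5:3 into 4011×2674 spans the width: 4011.00 × 2406.60.
Second fit — the 3:2 canvas into 5416×4062 spans the width: 5416.00 × 3610.67 (×1.3503 from 4011×2674).
Applying the same ×1.3503: 2406.60 → 3249.60.

3250 px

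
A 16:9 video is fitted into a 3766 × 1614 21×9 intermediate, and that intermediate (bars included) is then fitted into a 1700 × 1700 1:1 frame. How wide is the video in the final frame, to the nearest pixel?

1295 px

Inside the 3766×1614 canvas the video is height-limited at 2869.33 × 1614.00.
Second fit — the 21×9 canvas into 1700×1700 spans the width: 1700.00 × 728.57 (×0.4514 from 3766×1614).
So the video's width is 2869.33 × 0.4514 ≈ 1295.24.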